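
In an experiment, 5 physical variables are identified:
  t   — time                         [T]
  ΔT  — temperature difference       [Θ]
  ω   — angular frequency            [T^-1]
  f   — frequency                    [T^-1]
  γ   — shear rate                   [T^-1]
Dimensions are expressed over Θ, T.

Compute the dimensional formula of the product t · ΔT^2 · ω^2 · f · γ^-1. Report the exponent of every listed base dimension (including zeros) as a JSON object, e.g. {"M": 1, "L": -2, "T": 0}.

Write exponents as rows Θ,T / cols t,ΔT,ω,f,γ:
  Θ: [ 0  1  0  0  0]
  T: [ 1  0 -1 -1 -1]
  [Θ]: (1)·0+(2)·1+(2)·0+(1)·0+(-1)·0 = 2
  [T]: (1)·1+(2)·0+(2)·-1+(1)·-1+(-1)·-1 = -1
⇒ Θ^2 T^-1

{"Θ": 2, "T": -1}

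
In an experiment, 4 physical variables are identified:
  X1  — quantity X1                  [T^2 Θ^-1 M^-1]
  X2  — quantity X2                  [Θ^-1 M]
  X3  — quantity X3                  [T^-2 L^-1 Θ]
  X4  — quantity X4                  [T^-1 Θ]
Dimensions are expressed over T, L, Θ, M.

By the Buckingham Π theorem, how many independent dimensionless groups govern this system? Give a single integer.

1

Write exponents as rows T,L,Θ,M / cols X1,X2,X3,X4:
  T: [ 2  0 -2 -1]
  L: [ 0  0 -1  0]
  Θ: [-1 -1  1  1]
  M: [-1  1  0  0]
RREF → pivots at {X1,X2,X3} ⇒ r = 3
n=4, r=3 ⇒ 1 dimensionless group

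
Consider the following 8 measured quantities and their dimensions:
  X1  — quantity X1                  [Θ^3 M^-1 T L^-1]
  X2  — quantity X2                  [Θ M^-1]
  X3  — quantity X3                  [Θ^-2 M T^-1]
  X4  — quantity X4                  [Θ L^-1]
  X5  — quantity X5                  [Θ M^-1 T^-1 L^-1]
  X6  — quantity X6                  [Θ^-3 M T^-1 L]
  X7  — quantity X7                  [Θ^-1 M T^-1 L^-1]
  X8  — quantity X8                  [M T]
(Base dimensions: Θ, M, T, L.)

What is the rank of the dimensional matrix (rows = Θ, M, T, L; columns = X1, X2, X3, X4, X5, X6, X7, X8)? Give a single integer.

Dimensional matrix (Θ×M×T×L by X1×X2×X3×X4×X5×X6×X7×X8):
  Θ: [ 3  1 -2  1  1 -3 -1  0]
  M: [-1 -1  1  0 -1  1  1  1]
  T: [ 1  0 -1  0 -1 -1 -1  1]
  L: [-1  0  0 -1 -1  1 -1  0]
Echelon form has 3 nonzero rows (pivots: X1,X2,X3)

3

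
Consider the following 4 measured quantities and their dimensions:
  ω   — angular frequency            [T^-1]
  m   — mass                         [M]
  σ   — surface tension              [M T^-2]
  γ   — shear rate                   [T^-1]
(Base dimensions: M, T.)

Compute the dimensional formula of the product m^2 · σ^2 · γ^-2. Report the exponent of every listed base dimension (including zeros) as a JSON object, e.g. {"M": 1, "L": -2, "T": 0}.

Dimensional matrix (M×T by ω×m×σ×γ):
  M: [ 0  1  1  0]
  T: [-1  0 -2 -1]
  [M]: (2)·1+(2)·1+(-2)·0 = 4
  [T]: (2)·0+(2)·-2+(-2)·-1 = -2
⇒ M^4 T^-2

{"M": 4, "T": -2}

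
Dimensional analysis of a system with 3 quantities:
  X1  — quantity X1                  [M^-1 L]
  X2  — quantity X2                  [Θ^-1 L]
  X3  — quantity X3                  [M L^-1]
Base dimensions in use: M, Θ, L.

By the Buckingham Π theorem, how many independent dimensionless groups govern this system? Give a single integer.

Dimensional matrix (M×Θ×L by X1×X2×X3):
  M: [-1  0  1]
  Θ: [ 0 -1  0]
  L: [ 1  1 -1]
RREF → pivots at {X1,X2} ⇒ r = 2
3 vars − rank 2 = 1 Π group

1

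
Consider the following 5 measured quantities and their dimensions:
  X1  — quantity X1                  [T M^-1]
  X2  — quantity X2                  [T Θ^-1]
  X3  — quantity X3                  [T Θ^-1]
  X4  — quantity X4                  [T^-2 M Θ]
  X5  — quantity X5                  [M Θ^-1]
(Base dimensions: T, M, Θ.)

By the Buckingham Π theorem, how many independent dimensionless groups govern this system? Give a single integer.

Exponent matrix [T,M,Θ] × [X1,X2,X3,X4,X5]:
  T: [ 1  1  1 -2  0]
  M: [-1  0  0  1  1]
  Θ: [ 0 -1 -1  1 -1]
Row reduction gives pivot columns X1,X2; rank = 2
5 vars − rank 2 = 3 Π groups

3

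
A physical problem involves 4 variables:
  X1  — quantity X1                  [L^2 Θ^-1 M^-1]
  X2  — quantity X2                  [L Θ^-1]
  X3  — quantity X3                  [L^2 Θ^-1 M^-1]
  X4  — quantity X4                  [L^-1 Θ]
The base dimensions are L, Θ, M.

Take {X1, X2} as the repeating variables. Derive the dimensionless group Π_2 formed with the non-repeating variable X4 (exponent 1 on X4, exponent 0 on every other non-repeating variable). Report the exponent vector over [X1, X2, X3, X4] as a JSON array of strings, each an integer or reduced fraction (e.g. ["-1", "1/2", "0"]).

Dimensional matrix (L×Θ×M by X1×X2×X3×X4):
  L: [ 2  1  2 -1]
  Θ: [-1 -1 -1  1]
  M: [-1  0 -1  0]
Row reduction gives pivot columns X1,X2; rank = 2
Pivot set = {X1,X2}, free = {X3,X4}
RREF:
  r0: [   1    0    1    0]
  r1: [   0    1    0   -1]
  r2: [   0    0    0    0]
Fix exponent of X4 at 1, X3 at 0; solve each RREF row for its pivot's exponent:
  r0: exp(X1) + (0)·1 = 0 ⇒ exp(X1) = 0
  r1: exp(X2) + (-1)·1 = 0 ⇒ exp(X2) = 1
Π_2 = X2 · X4

["0", "1", "0", "1"]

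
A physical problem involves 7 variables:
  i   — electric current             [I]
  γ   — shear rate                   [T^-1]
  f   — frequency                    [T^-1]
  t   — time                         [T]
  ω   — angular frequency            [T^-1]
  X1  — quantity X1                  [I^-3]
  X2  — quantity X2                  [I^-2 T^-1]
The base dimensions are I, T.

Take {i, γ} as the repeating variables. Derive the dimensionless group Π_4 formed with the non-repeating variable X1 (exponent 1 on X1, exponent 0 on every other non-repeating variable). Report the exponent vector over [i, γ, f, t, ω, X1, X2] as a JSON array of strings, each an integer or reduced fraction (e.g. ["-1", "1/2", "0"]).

["3", "0", "0", "0", "0", "1", "0"]

Write exponents as rows I,T / cols i,γ,f,t,ω,X1,X2:
  I: [ 1  0  0  0  0 -3 -2]
  T: [ 0 -1 -1  1 -1  0 -1]
RREF → pivots at {i,γ} ⇒ r = 2
Pivot set = {i,γ}, free = {f,t,ω,X1,X2}
RREF:
  r0: [   1    0    0    0    0   -3   -2]
  r1: [   0    1    1   -1    1    0    1]
Fix exponent of X1 at 1, f at 0, t at 0, ω at 0, X2 at 0; solve each RREF row for its pivot's exponent:
  r0: exp(i) + (-3)·1 = 0 ⇒ exp(i) = 3
  r1: exp(γ) + (0)·1 = 0 ⇒ exp(γ) = 0
Π_4 = i^3 · X1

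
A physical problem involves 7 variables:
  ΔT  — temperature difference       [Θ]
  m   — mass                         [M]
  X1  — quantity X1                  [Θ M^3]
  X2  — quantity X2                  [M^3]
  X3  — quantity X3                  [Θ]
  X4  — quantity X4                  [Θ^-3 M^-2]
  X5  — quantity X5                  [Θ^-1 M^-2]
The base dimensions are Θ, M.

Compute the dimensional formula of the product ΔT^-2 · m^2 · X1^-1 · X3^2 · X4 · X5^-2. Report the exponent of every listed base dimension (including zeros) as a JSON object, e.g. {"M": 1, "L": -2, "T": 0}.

{"Θ": -2, "M": 1}

Exponent matrix [Θ,M] × [ΔT,m,X1,X2,X3,X4,X5]:
  Θ: [ 1  0  1  0  1 -3 -1]
  M: [ 0  1  3  3  0 -2 -2]
  [Θ]: (-2)·1+(2)·0+(-1)·1+(2)·1+(1)·-3+(-2)·-1 = -2
  [M]: (-2)·0+(2)·1+(-1)·3+(2)·0+(1)·-2+(-2)·-2 = 1
⇒ Θ^-2 M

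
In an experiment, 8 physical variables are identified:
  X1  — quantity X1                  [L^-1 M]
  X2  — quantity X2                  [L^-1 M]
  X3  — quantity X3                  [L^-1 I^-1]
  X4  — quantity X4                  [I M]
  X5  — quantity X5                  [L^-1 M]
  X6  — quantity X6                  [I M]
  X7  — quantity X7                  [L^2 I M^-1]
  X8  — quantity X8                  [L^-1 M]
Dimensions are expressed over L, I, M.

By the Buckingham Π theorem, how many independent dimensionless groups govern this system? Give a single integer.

Exponent matrix [L,I,M] × [X1,X2,X3,X4,X5,X6,X7,X8]:
  L: [-1 -1 -1  0 -1  0  2 -1]
  I: [ 0  0 -1  1  0  1  1  0]
  M: [ 1  1  0  1  1  1 -1  1]
Echelon form has 2 nonzero rows (pivots: X1,X3)
n=8, r=2 ⇒ 6 dimensionless groups

6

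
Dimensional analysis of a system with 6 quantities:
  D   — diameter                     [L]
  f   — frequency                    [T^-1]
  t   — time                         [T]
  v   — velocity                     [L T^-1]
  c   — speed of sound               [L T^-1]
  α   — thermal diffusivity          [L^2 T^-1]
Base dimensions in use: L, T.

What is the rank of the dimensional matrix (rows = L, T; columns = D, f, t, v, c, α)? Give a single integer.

2

Write exponents as rows L,T / cols D,f,t,v,c,α:
  L: [ 1  0  0  1  1  2]
  T: [ 0 -1  1 -1 -1 -1]
Row reduction gives pivot columns D,f; rank = 2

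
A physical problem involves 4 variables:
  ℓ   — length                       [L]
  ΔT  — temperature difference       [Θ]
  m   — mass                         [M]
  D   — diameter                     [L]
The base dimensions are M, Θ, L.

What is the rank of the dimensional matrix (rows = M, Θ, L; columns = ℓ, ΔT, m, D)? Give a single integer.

Exponent matrix [M,Θ,L] × [ℓ,ΔT,m,D]:
  M: [ 0  0  1  0]
  Θ: [ 0  1  0  0]
  L: [ 1  0  0  1]
Echelon form has 3 nonzero rows (pivots: ℓ,ΔT,m)

3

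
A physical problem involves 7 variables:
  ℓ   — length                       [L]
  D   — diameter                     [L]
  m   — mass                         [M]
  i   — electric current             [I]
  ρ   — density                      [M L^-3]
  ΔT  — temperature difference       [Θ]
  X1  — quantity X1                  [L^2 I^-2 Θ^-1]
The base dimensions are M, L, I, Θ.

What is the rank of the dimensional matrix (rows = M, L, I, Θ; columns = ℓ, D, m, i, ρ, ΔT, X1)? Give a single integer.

Dimensional matrix (M×L×I×Θ by ℓ×D×m×i×ρ×ΔT×X1):
  M: [ 0  0  1  0  1  0  0]
  L: [ 1  1  0  0 -3  0  2]
  I: [ 0  0  0  1  0  0 -2]
  Θ: [ 0  0  0  0  0  1 -1]
Row reduction gives pivot columns ℓ,m,i,ΔT; rank = 4

4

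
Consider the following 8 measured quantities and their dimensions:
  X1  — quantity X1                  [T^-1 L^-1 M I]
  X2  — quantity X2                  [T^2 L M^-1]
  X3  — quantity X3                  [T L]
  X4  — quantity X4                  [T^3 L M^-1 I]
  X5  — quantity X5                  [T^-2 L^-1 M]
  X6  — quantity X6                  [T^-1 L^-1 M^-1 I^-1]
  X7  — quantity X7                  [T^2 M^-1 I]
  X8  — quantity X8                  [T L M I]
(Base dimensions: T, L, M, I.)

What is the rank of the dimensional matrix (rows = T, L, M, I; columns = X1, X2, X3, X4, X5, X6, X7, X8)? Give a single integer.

3

Dimensional matrix (T×L×M×I by X1×X2×X3×X4×X5×X6×X7×X8):
  T: [-1  2  1  3 -2 -1  2  1]
  L: [-1  1  1  1 -1 -1  0  1]
  M: [ 1 -1  0 -1  1 -1 -1  1]
  I: [ 1  0  0  1  0 -1  1  1]
RREF → pivots at {X1,X2,X3} ⇒ r = 3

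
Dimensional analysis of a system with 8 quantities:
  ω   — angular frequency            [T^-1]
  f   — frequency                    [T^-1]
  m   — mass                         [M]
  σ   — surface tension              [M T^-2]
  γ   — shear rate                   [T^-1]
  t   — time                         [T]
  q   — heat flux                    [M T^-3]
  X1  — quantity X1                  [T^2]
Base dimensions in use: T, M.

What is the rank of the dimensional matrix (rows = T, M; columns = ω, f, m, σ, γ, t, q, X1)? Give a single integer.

2

Dimensional matrix (T×M by ω×f×m×σ×γ×t×q×X1):
  T: [-1 -1  0 -2 -1  1 -3  2]
  M: [ 0  0  1  1  0  0  1  0]
RREF → pivots at {ω,m} ⇒ r = 2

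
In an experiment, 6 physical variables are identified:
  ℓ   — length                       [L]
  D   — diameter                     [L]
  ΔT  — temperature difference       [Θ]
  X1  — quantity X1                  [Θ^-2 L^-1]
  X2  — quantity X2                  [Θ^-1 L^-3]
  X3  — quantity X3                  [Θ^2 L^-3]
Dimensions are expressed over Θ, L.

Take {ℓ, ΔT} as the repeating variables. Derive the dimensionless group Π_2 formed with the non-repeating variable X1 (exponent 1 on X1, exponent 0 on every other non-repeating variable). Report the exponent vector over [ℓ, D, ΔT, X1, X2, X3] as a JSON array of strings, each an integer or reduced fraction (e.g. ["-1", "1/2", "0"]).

["1", "0", "2", "1", "0", "0"]

Dimensional matrix (Θ×L by ℓ×D×ΔT×X1×X2×X3):
  Θ: [ 0  0  1 -2 -1  2]
  L: [ 1  1  0 -1 -3 -3]
Echelon form has 2 nonzero rows (pivots: ℓ,ΔT)
Repeat: ℓ,ΔT; free: D,X1,X2,X3
RREF:
  r0: [   1    1    0   -1   -3   -3]
  r1: [   0    0    1   -2   -1    2]
Fix exponent of X1 at 1, D at 0, X2 at 0, X3 at 0; solve each RREF row for its pivot's exponent:
  r0: exp(ℓ) + (-1)·1 = 0 ⇒ exp(ℓ) = 1
  r1: exp(ΔT) + (-2)·1 = 0 ⇒ exp(ΔT) = 2
Π_2 = ℓ · ΔT^2 · X1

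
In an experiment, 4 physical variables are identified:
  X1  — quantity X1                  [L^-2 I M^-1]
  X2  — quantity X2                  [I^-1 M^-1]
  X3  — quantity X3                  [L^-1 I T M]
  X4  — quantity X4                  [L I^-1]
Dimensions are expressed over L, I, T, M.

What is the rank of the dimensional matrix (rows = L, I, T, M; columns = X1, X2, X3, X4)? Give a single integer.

3

Exponent matrix [L,I,T,M] × [X1,X2,X3,X4]:
  L: [-2  0 -1  1]
  I: [ 1 -1  1 -1]
  T: [ 0  0  1  0]
  M: [-1 -1  1  0]
Echelon form has 3 nonzero rows (pivots: X1,X2,X3)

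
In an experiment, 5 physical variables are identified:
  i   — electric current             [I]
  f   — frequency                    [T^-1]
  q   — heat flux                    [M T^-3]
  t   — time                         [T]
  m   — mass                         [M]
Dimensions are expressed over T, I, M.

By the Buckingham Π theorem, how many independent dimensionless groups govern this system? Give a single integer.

Exponent matrix [T,I,M] × [i,f,q,t,m]:
  T: [ 0 -1 -3  1  0]
  I: [ 1  0  0  0  0]
  M: [ 0  0  1  0  1]
RREF → pivots at {i,f,q} ⇒ r = 3
n=5, r=3 ⇒ 2 dimensionless groups

2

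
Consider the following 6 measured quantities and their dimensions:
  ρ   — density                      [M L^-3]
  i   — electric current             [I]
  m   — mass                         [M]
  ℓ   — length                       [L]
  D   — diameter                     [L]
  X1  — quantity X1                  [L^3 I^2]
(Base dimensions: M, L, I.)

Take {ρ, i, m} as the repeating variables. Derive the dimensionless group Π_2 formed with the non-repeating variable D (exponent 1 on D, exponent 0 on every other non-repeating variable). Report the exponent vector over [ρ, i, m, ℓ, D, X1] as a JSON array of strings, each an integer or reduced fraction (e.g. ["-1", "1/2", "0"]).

["1/3", "0", "-1/3", "0", "1", "0"]

Write exponents as rows M,L,I / cols ρ,i,m,ℓ,D,X1:
  M: [ 1  0  1  0  0  0]
  L: [-3  0  0  1  1  3]
  I: [ 0  1  0  0  0  2]
Echelon form has 3 nonzero rows (pivots: ρ,i,m)
Pivot set = {ρ,i,m}, free = {ℓ,D,X1}
RREF:
  r0: [   1    0    0 -1/3 -1/3   -1]
  r1: [   0    1    0    0    0    2]
  r2: [   0    0    1  1/3  1/3    1]
Fix exponent of D at 1, ℓ at 0, X1 at 0; solve each RREF row for its pivot's exponent:
  r0: exp(ρ) + (-1/3)·1 = 0 ⇒ exp(ρ) = 1/3
  r1: exp(i) + (0)·1 = 0 ⇒ exp(i) = 0
  r2: exp(m) + (1/3)·1 = 0 ⇒ exp(m) = -1/3
Π_2 = ρ^(1/3) · m^(-1/3) · D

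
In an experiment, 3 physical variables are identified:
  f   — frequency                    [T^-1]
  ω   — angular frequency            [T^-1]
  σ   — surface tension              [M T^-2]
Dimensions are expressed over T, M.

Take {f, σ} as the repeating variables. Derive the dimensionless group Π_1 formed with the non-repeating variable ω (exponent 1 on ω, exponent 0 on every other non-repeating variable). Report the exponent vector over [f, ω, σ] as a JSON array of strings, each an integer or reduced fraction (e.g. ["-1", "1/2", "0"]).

["-1", "1", "0"]

Exponent matrix [T,M] × [f,ω,σ]:
  T: [-1 -1 -2]
  M: [ 0  0  1]
Echelon form has 2 nonzero rows (pivots: f,σ)
Pivot set = {f,σ}, free = {ω}
RREF:
  r0: [   1    1    0]
  r1: [   0    0    1]
Fix exponent of ω at 1; solve each RREF row for its pivot's exponent:
  r0: exp(f) + (1)·1 = 0 ⇒ exp(f) = -1
  r1: exp(σ) + (0)·1 = 0 ⇒ exp(σ) = 0
Π_1 = f^-1 · ω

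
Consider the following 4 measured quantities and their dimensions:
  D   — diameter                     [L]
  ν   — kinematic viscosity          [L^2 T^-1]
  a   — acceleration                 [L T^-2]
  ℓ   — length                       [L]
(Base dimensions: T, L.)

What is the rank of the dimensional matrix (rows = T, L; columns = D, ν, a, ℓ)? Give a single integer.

Dimensional matrix (T×L by D×ν×a×ℓ):
  T: [ 0 -1 -2  0]
  L: [ 1  2  1  1]
RREF → pivots at {D,ν} ⇒ r = 2

2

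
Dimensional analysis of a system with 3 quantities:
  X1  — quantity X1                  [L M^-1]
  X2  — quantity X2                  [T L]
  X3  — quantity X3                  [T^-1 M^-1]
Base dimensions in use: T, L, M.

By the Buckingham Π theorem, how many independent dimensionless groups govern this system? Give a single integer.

Exponent matrix [T,L,M] × [X1,X2,X3]:
  T: [ 0  1 -1]
  L: [ 1  1  0]
  M: [-1  0 -1]
Echelon form has 2 nonzero rows (pivots: X1,X2)
3 vars − rank 2 = 1 Π group

1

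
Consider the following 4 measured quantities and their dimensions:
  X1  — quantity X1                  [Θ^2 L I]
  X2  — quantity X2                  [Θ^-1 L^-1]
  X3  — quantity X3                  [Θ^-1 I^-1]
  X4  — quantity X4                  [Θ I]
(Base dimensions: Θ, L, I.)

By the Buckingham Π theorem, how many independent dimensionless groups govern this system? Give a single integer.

2

Exponent matrix [Θ,L,I] × [X1,X2,X3,X4]:
  Θ: [ 2 -1 -1  1]
  L: [ 1 -1  0  0]
  I: [ 1  0 -1  1]
Echelon form has 2 nonzero rows (pivots: X1,X2)
4 vars − rank 2 = 2 Π groups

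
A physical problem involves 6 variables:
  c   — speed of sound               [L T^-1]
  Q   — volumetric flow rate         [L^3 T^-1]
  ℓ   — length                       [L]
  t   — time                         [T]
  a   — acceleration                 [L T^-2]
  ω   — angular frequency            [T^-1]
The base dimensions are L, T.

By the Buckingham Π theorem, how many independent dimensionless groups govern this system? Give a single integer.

4

Dimensional matrix (L×T by c×Q×ℓ×t×a×ω):
  L: [ 1  3  1  0  1  0]
  T: [-1 -1  0  1 -2 -1]
Echelon form has 2 nonzero rows (pivots: c,Q)
n=6, r=2 ⇒ 4 dimensionless groups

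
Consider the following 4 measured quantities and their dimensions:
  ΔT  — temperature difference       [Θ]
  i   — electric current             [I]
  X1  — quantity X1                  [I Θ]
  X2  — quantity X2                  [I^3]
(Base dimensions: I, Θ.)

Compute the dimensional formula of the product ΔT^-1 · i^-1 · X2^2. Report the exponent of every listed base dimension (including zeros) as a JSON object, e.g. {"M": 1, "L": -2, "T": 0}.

Write exponents as rows I,Θ / cols ΔT,i,X1,X2:
  I: [ 0  1  1  3]
  Θ: [ 1  0  1  0]
  [I]: (-1)·0+(-1)·1+(2)·3 = 5
  [Θ]: (-1)·1+(-1)·0+(2)·0 = -1
⇒ I^5 Θ^-1

{"I": 5, "Θ": -1}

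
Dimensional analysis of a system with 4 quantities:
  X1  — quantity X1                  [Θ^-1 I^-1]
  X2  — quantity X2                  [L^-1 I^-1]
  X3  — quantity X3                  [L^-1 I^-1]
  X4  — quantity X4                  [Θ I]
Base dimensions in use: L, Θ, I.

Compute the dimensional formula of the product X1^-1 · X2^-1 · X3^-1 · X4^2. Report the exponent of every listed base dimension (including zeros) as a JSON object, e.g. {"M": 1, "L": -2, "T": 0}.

{"L": 2, "Θ": 3, "I": 5}

Exponent matrix [L,Θ,I] × [X1,X2,X3,X4]:
  L: [ 0 -1 -1  0]
  Θ: [-1  0  0  1]
  I: [-1 -1 -1  1]
  [L]: (-1)·0+(-1)·-1+(-1)·-1+(2)·0 = 2
  [Θ]: (-1)·-1+(-1)·0+(-1)·0+(2)·1 = 3
  [I]: (-1)·-1+(-1)·-1+(-1)·-1+(2)·1 = 5
⇒ L^2 Θ^3 I^5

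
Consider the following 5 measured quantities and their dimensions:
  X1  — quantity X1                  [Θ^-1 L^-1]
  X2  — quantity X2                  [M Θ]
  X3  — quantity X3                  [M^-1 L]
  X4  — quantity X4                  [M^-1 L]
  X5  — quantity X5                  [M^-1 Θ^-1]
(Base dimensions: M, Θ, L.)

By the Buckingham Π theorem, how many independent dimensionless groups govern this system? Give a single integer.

3

Write exponents as rows M,Θ,L / cols X1,X2,X3,X4,X5:
  M: [ 0  1 -1 -1 -1]
  Θ: [-1  1  0  0 -1]
  L: [-1  0  1  1  0]
Echelon form has 2 nonzero rows (pivots: X1,X2)
Π count = n − r = 5 − 2 = 3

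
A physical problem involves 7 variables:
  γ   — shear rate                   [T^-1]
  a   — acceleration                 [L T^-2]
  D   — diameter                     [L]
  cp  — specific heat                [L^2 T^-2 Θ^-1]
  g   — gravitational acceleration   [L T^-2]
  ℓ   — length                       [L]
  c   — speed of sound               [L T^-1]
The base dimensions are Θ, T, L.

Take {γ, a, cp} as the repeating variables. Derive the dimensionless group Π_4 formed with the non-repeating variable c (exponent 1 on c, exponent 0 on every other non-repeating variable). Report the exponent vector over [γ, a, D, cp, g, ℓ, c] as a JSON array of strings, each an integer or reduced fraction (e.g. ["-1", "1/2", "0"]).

["1", "-1", "0", "0", "0", "0", "1"]

Dimensional matrix (Θ×T×L by γ×a×D×cp×g×ℓ×c):
  Θ: [ 0  0  0 -1  0  0  0]
  T: [-1 -2  0 -2 -2  0 -1]
  L: [ 0  1  1  2  1  1  1]
Echelon form has 3 nonzero rows (pivots: γ,a,cp)
Repeat: γ,a,cp; free: D,g,ℓ,c
RREF:
  r0: [   1    0   -2    0    0   -2   -1]
  r1: [   0    1    1    0    1    1    1]
  r2: [   0    0    0    1    0    0    0]
Fix exponent of c at 1, D at 0, g at 0, ℓ at 0; solve each RREF row for its pivot's exponent:
  r0: exp(γ) + (-1)·1 = 0 ⇒ exp(γ) = 1
  r1: exp(a) + (1)·1 = 0 ⇒ exp(a) = -1
  r2: exp(cp) + (0)·1 = 0 ⇒ exp(cp) = 0
Π_4 = γ · a^-1 · c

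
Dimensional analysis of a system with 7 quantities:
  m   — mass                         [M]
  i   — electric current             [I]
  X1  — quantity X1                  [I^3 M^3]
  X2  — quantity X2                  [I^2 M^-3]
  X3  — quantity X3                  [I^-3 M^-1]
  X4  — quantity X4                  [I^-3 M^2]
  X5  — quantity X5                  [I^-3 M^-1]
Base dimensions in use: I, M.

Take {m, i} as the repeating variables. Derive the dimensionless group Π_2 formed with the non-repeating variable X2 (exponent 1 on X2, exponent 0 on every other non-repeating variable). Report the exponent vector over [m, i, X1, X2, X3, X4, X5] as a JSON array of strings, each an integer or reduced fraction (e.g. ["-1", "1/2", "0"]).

Write exponents as rows I,M / cols m,i,X1,X2,X3,X4,X5:
  I: [ 0  1  3  2 -3 -3 -3]
  M: [ 1  0  3 -3 -1  2 -1]
Echelon form has 2 nonzero rows (pivots: m,i)
Repeat: m,i; free: X1,X2,X3,X4,X5
RREF:
  r0: [   1    0    3   -3   -1    2   -1]
  r1: [   0    1    3    2   -3   -3   -3]
Fix exponent of X2 at 1, X1 at 0, X3 at 0, X4 at 0, X5 at 0; solve each RREF row for its pivot's exponent:
  r0: exp(m) + (-3)·1 = 0 ⇒ exp(m) = 3
  r1: exp(i) + (2)·1 = 0 ⇒ exp(i) = -2
Π_2 = m^3 · i^-2 · X2

["3", "-2", "0", "1", "0", "0", "0"]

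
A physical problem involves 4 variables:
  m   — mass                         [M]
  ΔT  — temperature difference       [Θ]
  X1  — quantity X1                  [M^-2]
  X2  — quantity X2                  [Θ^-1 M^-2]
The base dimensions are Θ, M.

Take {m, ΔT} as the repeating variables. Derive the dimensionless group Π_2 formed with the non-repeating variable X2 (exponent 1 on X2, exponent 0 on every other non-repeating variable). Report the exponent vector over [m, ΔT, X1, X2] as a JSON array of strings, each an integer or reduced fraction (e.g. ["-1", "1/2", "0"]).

Write exponents as rows Θ,M / cols m,ΔT,X1,X2:
  Θ: [ 0  1  0 -1]
  M: [ 1  0 -2 -2]
Echelon form has 2 nonzero rows (pivots: m,ΔT)
Pivot set = {m,ΔT}, free = {X1,X2}
RREF:
  r0: [   1    0   -2   -2]
  r1: [   0    1    0   -1]
Fix exponent of X2 at 1, X1 at 0; solve each RREF row for its pivot's exponent:
  r0: exp(m) + (-2)·1 = 0 ⇒ exp(m) = 2
  r1: exp(ΔT) + (-1)·1 = 0 ⇒ exp(ΔT) = 1
Π_2 = m^2 · ΔT · X2

["2", "1", "0", "1"]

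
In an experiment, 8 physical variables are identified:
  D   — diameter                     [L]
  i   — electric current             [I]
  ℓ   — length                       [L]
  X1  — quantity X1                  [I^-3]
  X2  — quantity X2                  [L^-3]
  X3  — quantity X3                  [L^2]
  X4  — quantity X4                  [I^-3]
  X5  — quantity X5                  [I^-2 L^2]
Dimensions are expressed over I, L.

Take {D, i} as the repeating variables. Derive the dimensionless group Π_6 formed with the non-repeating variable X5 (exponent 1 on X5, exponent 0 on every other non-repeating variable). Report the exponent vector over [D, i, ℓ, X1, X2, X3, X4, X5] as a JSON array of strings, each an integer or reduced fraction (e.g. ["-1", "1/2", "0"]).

["-2", "2", "0", "0", "0", "0", "0", "1"]

Exponent matrix [I,L] × [D,i,ℓ,X1,X2,X3,X4,X5]:
  I: [ 0  1  0 -3  0  0 -3 -2]
  L: [ 1  0  1  0 -3  2  0  2]
RREF → pivots at {D,i} ⇒ r = 2
Repeat: D,i; free: ℓ,X1,X2,X3,X4,X5
RREF:
  r0: [   1    0    1    0   -3    2    0    2]
  r1: [   0    1    0   -3    0    0   -3   -2]
Fix exponent of X5 at 1, ℓ at 0, X1 at 0, X2 at 0, X3 at 0, X4 at 0; solve each RREF row for its pivot's exponent:
  r0: exp(D) + (2)·1 = 0 ⇒ exp(D) = -2
  r1: exp(i) + (-2)·1 = 0 ⇒ exp(i) = 2
Π_6 = D^-2 · i^2 · X5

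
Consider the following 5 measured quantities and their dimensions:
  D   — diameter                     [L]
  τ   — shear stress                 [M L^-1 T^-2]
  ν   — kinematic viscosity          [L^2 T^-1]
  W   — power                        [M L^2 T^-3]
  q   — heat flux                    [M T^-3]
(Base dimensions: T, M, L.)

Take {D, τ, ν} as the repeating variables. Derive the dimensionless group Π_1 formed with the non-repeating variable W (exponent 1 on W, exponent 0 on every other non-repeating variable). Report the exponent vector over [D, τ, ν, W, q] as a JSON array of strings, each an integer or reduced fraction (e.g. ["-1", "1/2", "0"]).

Exponent matrix [T,M,L] × [D,τ,ν,W,q]:
  T: [ 0 -2 -1 -3 -3]
  M: [ 0  1  0  1  1]
  L: [ 1 -1  2  2  0]
Echelon form has 3 nonzero rows (pivots: D,τ,ν)
Repeat: D,τ,ν; free: W,q
RREF:
  r0: [   1    0    0    1   -1]
  r1: [   0    1    0    1    1]
  r2: [   0    0    1    1    1]
Fix exponent of W at 1, q at 0; solve each RREF row for its pivot's exponent:
  r0: exp(D) + (1)·1 = 0 ⇒ exp(D) = -1
  r1: exp(τ) + (1)·1 = 0 ⇒ exp(τ) = -1
  r2: exp(ν) + (1)·1 = 0 ⇒ exp(ν) = -1
Π_1 = D^-1 · τ^-1 · ν^-1 · W

["-1", "-1", "-1", "1", "0"]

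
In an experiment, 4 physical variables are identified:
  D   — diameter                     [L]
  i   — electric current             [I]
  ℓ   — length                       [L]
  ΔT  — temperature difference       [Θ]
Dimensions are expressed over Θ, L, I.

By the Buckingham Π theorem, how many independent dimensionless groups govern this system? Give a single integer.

Write exponents as rows Θ,L,I / cols D,i,ℓ,ΔT:
  Θ: [ 0  0  0  1]
  L: [ 1  0  1  0]
  I: [ 0  1  0  0]
Echelon form has 3 nonzero rows (pivots: D,i,ΔT)
n=4, r=3 ⇒ 1 dimensionless group

1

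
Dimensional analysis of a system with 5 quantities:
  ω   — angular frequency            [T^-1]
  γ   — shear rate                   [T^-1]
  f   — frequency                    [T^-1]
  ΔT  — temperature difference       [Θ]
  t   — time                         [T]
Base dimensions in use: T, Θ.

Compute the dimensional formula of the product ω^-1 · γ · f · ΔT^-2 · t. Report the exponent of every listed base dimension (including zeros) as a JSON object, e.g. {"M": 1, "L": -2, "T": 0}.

{"T": 0, "Θ": -2}

Dimensional matrix (T×Θ by ω×γ×f×ΔT×t):
  T: [-1 -1 -1  0  1]
  Θ: [ 0  0  0  1  0]
  [T]: (-1)·-1+(1)·-1+(1)·-1+(-2)·0+(1)·1 = 0
  [Θ]: (-1)·0+(1)·0+(1)·0+(-2)·1+(1)·0 = -2
⇒ Θ^-2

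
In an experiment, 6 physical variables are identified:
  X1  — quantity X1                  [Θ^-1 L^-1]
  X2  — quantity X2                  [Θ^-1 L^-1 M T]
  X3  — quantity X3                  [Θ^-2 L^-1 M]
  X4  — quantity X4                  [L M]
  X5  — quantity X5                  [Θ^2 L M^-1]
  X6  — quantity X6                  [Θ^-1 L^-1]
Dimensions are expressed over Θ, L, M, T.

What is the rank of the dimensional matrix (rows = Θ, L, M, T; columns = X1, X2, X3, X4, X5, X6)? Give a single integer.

3

Write exponents as rows Θ,L,M,T / cols X1,X2,X3,X4,X5,X6:
  Θ: [-1 -1 -2  0  2 -1]
  L: [-1 -1 -1  1  1 -1]
  M: [ 0  1  1  1 -1  0]
  T: [ 0  1  0  0  0  0]
Row reduction gives pivot columns X1,X2,X3; rank = 3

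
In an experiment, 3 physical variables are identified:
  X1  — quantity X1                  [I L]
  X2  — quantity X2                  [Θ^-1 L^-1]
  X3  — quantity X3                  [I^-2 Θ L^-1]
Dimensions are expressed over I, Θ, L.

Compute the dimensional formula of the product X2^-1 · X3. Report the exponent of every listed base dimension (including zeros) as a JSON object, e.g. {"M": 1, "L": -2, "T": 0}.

Exponent matrix [I,Θ,L] × [X1,X2,X3]:
  I: [ 1  0 -2]
  Θ: [ 0 -1  1]
  L: [ 1 -1 -1]
  [I]: (-1)·0+(1)·-2 = -2
  [Θ]: (-1)·-1+(1)·1 = 2
  [L]: (-1)·-1+(1)·-1 = 0
⇒ I^-2 Θ^2

{"I": -2, "Θ": 2, "L": 0}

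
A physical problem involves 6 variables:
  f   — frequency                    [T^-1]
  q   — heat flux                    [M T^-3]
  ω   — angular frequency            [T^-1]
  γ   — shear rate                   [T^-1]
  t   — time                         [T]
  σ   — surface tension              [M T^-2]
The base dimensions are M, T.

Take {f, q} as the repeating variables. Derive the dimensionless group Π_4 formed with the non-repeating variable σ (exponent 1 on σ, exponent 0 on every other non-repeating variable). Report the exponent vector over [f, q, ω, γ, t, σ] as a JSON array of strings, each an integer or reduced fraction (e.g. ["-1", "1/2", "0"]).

["1", "-1", "0", "0", "0", "1"]

Write exponents as rows M,T / cols f,q,ω,γ,t,σ:
  M: [ 0  1  0  0  0  1]
  T: [-1 -3 -1 -1  1 -2]
RREF → pivots at {f,q} ⇒ r = 2
Repeat: f,q; free: ω,γ,t,σ
RREF:
  r0: [   1    0    1    1   -1   -1]
  r1: [   0    1    0    0    0    1]
Fix exponent of σ at 1, ω at 0, γ at 0, t at 0; solve each RREF row for its pivot's exponent:
  r0: exp(f) + (-1)·1 = 0 ⇒ exp(f) = 1
  r1: exp(q) + (1)·1 = 0 ⇒ exp(q) = -1
Π_4 = f · q^-1 · σ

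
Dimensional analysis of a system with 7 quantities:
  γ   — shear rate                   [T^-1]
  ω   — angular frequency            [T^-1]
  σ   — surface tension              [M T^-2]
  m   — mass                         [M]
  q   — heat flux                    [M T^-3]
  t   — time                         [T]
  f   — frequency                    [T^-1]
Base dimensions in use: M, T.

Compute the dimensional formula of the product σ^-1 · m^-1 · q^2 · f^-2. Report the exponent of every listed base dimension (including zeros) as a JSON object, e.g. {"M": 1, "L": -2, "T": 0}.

{"M": 0, "T": -2}

Dimensional matrix (M×T by γ×ω×σ×m×q×t×f):
  M: [ 0  0  1  1  1  0  0]
  T: [-1 -1 -2  0 -3  1 -1]
  [M]: (-1)·1+(-1)·1+(2)·1+(-2)·0 = 0
  [T]: (-1)·-2+(-1)·0+(2)·-3+(-2)·-1 = -2
⇒ T^-2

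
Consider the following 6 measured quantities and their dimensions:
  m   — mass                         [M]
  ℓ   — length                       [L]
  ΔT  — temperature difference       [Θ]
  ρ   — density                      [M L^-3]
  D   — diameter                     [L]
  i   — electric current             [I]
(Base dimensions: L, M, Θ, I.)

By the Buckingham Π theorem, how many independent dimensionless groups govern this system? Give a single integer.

Dimensional matrix (L×M×Θ×I by m×ℓ×ΔT×ρ×D×i):
  L: [ 0  1  0 -3  1  0]
  M: [ 1  0  0  1  0  0]
  Θ: [ 0  0  1  0  0  0]
  I: [ 0  0  0  0  0  1]
RREF → pivots at {m,ℓ,ΔT,i} ⇒ r = 4
n=6, r=4 ⇒ 2 dimensionless groups

2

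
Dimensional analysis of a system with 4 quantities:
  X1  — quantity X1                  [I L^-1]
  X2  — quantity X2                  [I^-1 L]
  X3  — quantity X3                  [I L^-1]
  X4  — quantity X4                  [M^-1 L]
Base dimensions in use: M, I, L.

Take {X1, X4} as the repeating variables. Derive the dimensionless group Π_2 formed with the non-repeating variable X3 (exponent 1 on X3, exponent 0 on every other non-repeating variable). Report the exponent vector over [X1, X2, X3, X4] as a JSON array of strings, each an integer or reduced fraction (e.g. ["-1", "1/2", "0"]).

["-1", "0", "1", "0"]

Exponent matrix [M,I,L] × [X1,X2,X3,X4]:
  M: [ 0  0  0 -1]
  I: [ 1 -1  1  0]
  L: [-1  1 -1  1]
Echelon form has 2 nonzero rows (pivots: X1,X4)
Pivot set = {X1,X4}, free = {X2,X3}
RREF:
  r0: [   1   -1    1    0]
  r1: [   0    0    0    1]
  r2: [   0    0    0    0]
Fix exponent of X3 at 1, X2 at 0; solve each RREF row for its pivot's exponent:
  r0: exp(X1) + (1)·1 = 0 ⇒ exp(X1) = -1
  r1: exp(X4) + (0)·1 = 0 ⇒ exp(X4) = 0
Π_2 = X1^-1 · X3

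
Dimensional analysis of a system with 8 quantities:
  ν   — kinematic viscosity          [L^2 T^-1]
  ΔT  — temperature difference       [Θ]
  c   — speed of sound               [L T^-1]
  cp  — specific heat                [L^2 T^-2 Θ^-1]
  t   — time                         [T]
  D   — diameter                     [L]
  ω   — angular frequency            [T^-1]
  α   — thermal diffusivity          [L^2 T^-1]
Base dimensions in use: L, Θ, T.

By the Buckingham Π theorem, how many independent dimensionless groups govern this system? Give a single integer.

5

Write exponents as rows L,Θ,T / cols ν,ΔT,c,cp,t,D,ω,α:
  L: [ 2  0  1  2  0  1  0  2]
  Θ: [ 0  1  0 -1  0  0  0  0]
  T: [-1  0 -1 -2  1  0 -1 -1]
Echelon form has 3 nonzero rows (pivots: ν,ΔT,c)
Π count = n − r = 8 − 3 = 5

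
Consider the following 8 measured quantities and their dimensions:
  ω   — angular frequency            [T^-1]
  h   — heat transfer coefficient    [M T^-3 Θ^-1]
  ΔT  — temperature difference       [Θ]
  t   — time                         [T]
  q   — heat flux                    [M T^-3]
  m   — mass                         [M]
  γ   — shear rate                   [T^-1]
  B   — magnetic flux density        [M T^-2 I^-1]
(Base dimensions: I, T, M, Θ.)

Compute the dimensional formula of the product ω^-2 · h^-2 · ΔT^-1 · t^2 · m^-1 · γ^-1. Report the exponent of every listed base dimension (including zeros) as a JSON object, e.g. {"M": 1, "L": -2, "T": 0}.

{"I": 0, "T": 11, "M": -3, "Θ": 1}

Dimensional matrix (I×T×M×Θ by ω×h×ΔT×t×q×m×γ×B):
  I: [ 0  0  0  0  0  0  0 -1]
  T: [-1 -3  0  1 -3  0 -1 -2]
  M: [ 0  1  0  0  1  1  0  1]
  Θ: [ 0 -1  1  0  0  0  0  0]
  [I]: (-2)·0+(-2)·0+(-1)·0+(2)·0+(-1)·0+(-1)·0 = 0
  [T]: (-2)·-1+(-2)·-3+(-1)·0+(2)·1+(-1)·0+(-1)·-1 = 11
  [M]: (-2)·0+(-2)·1+(-1)·0+(2)·0+(-1)·1+(-1)·0 = -3
  [Θ]: (-2)·0+(-2)·-1+(-1)·1+(2)·0+(-1)·0+(-1)·0 = 1
⇒ T^11 M^-3 Θ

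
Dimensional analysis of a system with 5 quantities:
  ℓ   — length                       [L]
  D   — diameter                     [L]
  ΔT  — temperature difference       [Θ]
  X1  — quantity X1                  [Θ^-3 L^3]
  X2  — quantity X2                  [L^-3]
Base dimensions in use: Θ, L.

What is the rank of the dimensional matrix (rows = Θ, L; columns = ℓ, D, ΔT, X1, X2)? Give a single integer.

2

Dimensional matrix (Θ×L by ℓ×D×ΔT×X1×X2):
  Θ: [ 0  0  1 -3  0]
  L: [ 1  1  0  3 -3]
Echelon form has 2 nonzero rows (pivots: ℓ,ΔT)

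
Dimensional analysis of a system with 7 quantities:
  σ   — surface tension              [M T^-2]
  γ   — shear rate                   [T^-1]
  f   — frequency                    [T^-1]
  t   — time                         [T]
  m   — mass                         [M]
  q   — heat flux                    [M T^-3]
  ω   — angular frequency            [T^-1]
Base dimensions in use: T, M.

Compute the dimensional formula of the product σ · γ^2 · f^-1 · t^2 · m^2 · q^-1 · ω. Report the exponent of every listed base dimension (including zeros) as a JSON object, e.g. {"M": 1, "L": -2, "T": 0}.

Write exponents as rows T,M / cols σ,γ,f,t,m,q,ω:
  T: [-2 -1 -1  1  0 -3 -1]
  M: [ 1  0  0  0  1  1  0]
  [T]: (1)·-2+(2)·-1+(-1)·-1+(2)·1+(2)·0+(-1)·-3+(1)·-1 = 1
  [M]: (1)·1+(2)·0+(-1)·0+(2)·0+(2)·1+(-1)·1+(1)·0 = 2
⇒ T M^2

{"T": 1, "M": 2}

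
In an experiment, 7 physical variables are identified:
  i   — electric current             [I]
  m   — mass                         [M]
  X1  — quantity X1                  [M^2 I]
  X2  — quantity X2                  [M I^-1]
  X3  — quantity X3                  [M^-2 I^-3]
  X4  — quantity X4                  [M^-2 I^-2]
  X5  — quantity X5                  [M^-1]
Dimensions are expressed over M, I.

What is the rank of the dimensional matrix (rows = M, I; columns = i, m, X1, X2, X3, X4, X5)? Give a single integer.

2

Exponent matrix [M,I] × [i,m,X1,X2,X3,X4,X5]:
  M: [ 0  1  2  1 -2 -2 -1]
  I: [ 1  0  1 -1 -3 -2  0]
RREF → pivots at {i,m} ⇒ r = 2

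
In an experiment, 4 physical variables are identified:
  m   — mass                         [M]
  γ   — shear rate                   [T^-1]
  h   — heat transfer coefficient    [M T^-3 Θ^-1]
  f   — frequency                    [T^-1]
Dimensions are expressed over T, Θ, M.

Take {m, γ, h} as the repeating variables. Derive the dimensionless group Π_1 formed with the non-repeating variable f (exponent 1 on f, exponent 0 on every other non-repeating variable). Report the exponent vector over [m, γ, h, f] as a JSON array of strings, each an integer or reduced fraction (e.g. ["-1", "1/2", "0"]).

["0", "-1", "0", "1"]

Exponent matrix [T,Θ,M] × [m,γ,h,f]:
  T: [ 0 -1 -3 -1]
  Θ: [ 0  0 -1  0]
  M: [ 1  0  1  0]
Echelon form has 3 nonzero rows (pivots: m,γ,h)
Repeat: m,γ,h; free: f
RREF:
  r0: [   1    0    0    0]
  r1: [   0    1    0    1]
  r2: [   0    0    1    0]
Fix exponent of f at 1; solve each RREF row for its pivot's exponent:
  r0: exp(m) + (0)·1 = 0 ⇒ exp(m) = 0
  r1: exp(γ) + (1)·1 = 0 ⇒ exp(γ) = -1
  r2: exp(h) + (0)·1 = 0 ⇒ exp(h) = 0
Π_1 = γ^-1 · f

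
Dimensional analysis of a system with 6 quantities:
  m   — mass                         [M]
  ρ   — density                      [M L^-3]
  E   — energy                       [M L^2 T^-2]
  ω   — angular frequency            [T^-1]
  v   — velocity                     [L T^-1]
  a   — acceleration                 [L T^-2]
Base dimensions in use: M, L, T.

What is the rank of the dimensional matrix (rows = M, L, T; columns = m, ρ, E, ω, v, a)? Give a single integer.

Dimensional matrix (M×L×T by m×ρ×E×ω×v×a):
  M: [ 1  1  1  0  0  0]
  L: [ 0 -3  2  0  1  1]
  T: [ 0  0 -2 -1 -1 -2]
Row reduction gives pivot columns m,ρ,E; rank = 3

3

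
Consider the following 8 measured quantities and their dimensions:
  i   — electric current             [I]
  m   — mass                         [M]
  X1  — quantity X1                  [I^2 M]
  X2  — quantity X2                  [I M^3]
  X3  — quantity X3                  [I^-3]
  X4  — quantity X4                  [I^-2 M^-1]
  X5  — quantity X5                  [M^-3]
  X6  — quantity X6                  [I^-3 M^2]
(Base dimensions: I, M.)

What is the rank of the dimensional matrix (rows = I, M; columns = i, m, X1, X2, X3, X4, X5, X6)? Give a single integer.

Dimensional matrix (I×M by i×m×X1×X2×X3×X4×X5×X6):
  I: [ 1  0  2  1 -3 -2  0 -3]
  M: [ 0  1  1  3  0 -1 -3  2]
RREF → pivots at {i,m} ⇒ r = 2

2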